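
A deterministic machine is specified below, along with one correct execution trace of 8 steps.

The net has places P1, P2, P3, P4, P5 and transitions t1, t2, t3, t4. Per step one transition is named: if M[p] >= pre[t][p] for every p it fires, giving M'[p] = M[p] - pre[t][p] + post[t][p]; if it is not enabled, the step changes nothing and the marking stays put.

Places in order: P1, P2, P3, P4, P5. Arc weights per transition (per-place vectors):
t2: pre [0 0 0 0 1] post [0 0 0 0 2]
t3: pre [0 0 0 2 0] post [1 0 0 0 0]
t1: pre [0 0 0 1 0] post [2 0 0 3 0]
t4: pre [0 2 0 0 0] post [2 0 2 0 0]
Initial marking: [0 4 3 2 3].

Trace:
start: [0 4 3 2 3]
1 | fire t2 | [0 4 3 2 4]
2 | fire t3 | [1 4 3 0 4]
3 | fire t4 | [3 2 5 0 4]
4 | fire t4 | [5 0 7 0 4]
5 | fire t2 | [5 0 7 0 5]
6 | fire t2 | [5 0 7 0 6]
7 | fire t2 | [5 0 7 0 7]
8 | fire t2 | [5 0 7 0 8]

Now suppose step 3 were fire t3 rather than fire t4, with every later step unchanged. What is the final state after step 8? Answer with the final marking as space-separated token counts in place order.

3 2 5 0 8

(re-executing from step 3 with the substitution; state before step 3: [1 4 3 0 4])
3 | fire t3 | [1 4 3 0 4]
4 | fire t4 | [3 2 5 0 4]
5 | fire t2 | [3 2 5 0 5]
6 | fire t2 | [3 2 5 0 6]
7 | fire t2 | [3 2 5 0 7]
8 | fire t2 | [3 2 5 0 8]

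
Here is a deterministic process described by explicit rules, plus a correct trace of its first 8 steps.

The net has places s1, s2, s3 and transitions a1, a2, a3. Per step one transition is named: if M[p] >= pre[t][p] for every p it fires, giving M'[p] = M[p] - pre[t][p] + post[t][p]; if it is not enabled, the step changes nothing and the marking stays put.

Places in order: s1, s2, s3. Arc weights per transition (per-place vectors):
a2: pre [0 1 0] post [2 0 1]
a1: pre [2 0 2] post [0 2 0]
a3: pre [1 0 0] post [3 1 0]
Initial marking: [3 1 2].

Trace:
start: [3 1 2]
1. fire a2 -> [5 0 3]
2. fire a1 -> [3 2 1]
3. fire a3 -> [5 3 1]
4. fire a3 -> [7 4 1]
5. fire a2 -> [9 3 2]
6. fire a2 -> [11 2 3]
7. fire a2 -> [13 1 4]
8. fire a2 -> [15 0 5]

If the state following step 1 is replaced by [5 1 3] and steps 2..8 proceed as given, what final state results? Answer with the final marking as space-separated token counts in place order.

state after step 1 := [5 1 3]
2. fire a1 -> [3 3 1]
3. fire a3 -> [5 4 1]
4. fire a3 -> [7 5 1]
5. fire a2 -> [9 4 2]
6. fire a2 -> [11 3 3]
7. fire a2 -> [13 2 4]
8. fire a2 -> [15 1 5]

15 1 5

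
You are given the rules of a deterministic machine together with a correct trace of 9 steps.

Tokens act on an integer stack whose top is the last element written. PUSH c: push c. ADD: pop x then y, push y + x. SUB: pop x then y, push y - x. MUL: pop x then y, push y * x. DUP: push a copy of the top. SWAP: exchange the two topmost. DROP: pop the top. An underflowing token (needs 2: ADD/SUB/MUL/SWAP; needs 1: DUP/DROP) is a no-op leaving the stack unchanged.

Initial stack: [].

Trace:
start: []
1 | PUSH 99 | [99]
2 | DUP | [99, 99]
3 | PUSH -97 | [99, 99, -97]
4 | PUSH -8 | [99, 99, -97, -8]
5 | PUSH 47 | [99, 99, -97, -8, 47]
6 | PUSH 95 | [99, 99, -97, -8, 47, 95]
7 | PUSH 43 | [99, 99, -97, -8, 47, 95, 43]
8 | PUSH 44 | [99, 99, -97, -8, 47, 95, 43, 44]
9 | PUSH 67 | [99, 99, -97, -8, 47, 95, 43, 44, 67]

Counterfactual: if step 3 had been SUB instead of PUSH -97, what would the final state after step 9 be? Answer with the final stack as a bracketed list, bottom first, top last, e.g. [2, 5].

[0, -8, 47, 95, 43, 44, 67]

(re-executing from step 3 with the substitution; state before step 3: [99, 99])
3 | SUB | [0]
4 | PUSH -8 | [0, -8]
5 | PUSH 47 | [0, -8, 47]
6 | PUSH 95 | [0, -8, 47, 95]
7 | PUSH 43 | [0, -8, 47, 95, 43]
8 | PUSH 44 | [0, -8, 47, 95, 43, 44]
9 | PUSH 67 | [0, -8, 47, 95, 43, 44, 67]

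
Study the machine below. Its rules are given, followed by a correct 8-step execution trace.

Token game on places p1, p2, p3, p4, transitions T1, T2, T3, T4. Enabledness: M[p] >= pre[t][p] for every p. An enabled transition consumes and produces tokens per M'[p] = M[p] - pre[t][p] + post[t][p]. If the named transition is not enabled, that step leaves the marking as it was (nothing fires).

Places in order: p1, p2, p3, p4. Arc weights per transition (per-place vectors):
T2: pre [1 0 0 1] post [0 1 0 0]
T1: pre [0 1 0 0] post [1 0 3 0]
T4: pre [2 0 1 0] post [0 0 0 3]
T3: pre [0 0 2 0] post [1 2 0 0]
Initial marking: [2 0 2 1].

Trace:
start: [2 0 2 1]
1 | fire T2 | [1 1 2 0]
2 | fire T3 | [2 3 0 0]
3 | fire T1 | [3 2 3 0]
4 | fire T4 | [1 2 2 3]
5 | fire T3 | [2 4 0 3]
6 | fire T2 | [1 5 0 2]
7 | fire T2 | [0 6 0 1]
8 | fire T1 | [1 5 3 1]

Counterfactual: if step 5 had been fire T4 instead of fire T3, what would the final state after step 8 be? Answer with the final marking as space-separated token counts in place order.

1 2 5 2

(re-executing from step 5 with the substitution; state before step 5: [1 2 2 3])
5 | fire T4 | [1 2 2 3]
6 | fire T2 | [0 3 2 2]
7 | fire T2 | [0 3 2 2]
8 | fire T1 | [1 2 5 2]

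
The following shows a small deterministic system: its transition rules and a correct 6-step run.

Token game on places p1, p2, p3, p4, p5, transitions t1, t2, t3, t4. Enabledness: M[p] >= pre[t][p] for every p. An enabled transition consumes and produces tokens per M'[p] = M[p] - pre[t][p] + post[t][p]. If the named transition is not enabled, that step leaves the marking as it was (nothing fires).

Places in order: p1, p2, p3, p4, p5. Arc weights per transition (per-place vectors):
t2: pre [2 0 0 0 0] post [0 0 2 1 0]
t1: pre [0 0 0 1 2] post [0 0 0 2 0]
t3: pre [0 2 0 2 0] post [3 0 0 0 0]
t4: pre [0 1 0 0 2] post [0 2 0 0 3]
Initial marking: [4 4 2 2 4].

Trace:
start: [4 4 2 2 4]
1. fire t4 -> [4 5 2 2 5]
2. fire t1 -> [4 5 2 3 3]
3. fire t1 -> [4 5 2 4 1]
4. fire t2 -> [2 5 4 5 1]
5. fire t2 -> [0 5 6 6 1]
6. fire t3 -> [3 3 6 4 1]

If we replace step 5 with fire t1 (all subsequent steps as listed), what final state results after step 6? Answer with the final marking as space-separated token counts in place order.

(re-executing from step 5 with the substitution; state before step 5: [2 5 4 5 1])
5. fire t1 -> [2 5 4 5 1]
6. fire t3 -> [5 3 4 3 1]

5 3 4 3 1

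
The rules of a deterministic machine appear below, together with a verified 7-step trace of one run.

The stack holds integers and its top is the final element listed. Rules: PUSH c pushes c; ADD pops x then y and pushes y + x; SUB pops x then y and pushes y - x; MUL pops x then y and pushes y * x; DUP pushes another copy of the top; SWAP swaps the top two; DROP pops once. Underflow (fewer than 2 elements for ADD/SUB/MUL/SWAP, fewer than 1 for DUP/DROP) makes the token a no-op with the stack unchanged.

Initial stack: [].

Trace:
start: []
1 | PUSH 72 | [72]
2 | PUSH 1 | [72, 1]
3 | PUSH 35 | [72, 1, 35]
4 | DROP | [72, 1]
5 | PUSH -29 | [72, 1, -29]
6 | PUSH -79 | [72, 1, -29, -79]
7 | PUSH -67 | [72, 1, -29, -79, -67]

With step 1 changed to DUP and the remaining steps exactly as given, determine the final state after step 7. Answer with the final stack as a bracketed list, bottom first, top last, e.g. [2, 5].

(re-executing from step 1 with the substitution; state before step 1: [])
1 | DUP | []
2 | PUSH 1 | [1]
3 | PUSH 35 | [1, 35]
4 | DROP | [1]
5 | PUSH -29 | [1, -29]
6 | PUSH -79 | [1, -29, -79]
7 | PUSH -67 | [1, -29, -79, -67]

[1, -29, -79, -67]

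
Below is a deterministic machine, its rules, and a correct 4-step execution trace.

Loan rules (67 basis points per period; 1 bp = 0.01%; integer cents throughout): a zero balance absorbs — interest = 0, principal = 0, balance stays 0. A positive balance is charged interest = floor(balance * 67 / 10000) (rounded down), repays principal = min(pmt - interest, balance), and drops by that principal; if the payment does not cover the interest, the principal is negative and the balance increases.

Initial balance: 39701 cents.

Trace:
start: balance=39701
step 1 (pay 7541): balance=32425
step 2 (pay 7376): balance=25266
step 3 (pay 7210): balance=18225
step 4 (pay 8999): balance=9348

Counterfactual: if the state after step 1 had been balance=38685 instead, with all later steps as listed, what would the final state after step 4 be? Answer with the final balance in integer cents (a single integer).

state after step 1 := balance=38685
step 2 (pay 7376): balance=31568
step 3 (pay 7210): balance=24569
step 4 (pay 8999): balance=15734

15734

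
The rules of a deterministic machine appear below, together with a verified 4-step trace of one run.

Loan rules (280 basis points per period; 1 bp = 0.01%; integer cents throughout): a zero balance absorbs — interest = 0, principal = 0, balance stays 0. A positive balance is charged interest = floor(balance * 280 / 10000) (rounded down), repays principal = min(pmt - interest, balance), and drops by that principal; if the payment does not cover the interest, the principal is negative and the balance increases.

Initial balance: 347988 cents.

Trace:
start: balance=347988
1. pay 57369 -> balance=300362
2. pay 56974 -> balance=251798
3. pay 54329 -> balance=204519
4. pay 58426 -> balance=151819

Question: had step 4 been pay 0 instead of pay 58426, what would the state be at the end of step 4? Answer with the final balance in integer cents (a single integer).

(re-executing from step 4 with the substitution; state before step 4: balance=204519)
4. pay 0 -> balance=210245

210245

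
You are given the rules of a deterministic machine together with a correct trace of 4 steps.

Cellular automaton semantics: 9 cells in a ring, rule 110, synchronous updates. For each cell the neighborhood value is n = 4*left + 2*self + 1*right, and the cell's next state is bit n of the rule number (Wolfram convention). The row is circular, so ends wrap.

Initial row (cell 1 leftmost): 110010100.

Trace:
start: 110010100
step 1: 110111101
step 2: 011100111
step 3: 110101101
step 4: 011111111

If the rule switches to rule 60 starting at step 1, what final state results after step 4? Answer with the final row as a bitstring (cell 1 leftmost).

(re-executing steps 1..4 under rule 60; state before step 1: 110010100)
step 1: 101011110
step 2: 111110001
step 3: 000001001
step 4: 100001101

100001101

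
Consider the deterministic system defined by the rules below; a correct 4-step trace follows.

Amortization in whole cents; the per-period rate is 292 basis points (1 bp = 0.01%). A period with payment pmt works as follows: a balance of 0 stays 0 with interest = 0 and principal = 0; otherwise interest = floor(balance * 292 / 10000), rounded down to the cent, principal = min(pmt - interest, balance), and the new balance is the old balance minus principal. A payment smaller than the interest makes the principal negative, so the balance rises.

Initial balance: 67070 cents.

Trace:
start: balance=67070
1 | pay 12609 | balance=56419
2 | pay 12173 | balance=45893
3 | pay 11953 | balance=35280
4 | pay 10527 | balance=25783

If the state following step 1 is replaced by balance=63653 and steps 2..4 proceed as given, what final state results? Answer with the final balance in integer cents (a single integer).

33668

state after step 1 := balance=63653
2 | pay 12173 | balance=53338
3 | pay 11953 | balance=42942
4 | pay 10527 | balance=33668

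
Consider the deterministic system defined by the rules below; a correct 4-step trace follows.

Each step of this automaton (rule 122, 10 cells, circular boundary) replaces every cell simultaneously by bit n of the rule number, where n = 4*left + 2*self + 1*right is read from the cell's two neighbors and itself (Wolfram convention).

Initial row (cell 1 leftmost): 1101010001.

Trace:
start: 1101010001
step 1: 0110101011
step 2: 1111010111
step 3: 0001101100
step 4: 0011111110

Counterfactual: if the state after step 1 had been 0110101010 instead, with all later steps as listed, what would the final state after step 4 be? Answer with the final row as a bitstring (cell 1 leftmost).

state after step 1 := 0110101010
step 2: 1111010101
step 3: 0001101011
step 4: 1011110111

1011110111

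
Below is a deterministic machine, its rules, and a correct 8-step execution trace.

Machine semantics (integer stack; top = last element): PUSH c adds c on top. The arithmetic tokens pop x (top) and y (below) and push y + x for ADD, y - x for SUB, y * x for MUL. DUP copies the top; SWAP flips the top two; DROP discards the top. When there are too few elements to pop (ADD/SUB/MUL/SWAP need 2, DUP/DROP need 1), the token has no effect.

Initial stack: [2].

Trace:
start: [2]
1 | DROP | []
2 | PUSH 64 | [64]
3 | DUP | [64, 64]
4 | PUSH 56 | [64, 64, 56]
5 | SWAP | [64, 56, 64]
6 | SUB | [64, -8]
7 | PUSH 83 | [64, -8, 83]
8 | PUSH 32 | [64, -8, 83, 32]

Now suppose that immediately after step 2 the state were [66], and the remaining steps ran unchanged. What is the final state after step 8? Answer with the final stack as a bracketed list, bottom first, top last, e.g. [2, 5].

[66, -10, 83, 32]

state after step 2 := [66]
3 | DUP | [66, 66]
4 | PUSH 56 | [66, 66, 56]
5 | SWAP | [66, 56, 66]
6 | SUB | [66, -10]
7 | PUSH 83 | [66, -10, 83]
8 | PUSH 32 | [66, -10, 83, 32]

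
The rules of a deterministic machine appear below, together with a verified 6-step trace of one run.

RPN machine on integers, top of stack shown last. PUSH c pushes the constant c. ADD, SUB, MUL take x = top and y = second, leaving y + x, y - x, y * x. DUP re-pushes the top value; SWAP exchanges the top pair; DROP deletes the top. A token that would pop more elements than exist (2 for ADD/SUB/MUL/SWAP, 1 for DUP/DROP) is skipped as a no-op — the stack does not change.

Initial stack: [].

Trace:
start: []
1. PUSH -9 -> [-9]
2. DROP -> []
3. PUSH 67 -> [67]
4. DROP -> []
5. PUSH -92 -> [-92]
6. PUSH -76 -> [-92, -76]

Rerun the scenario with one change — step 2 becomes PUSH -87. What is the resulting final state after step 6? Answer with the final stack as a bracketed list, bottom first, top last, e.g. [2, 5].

(re-executing from step 2 with the substitution; state before step 2: [-9])
2. PUSH -87 -> [-9, -87]
3. PUSH 67 -> [-9, -87, 67]
4. DROP -> [-9, -87]
5. PUSH -92 -> [-9, -87, -92]
6. PUSH -76 -> [-9, -87, -92, -76]

[-9, -87, -92, -76]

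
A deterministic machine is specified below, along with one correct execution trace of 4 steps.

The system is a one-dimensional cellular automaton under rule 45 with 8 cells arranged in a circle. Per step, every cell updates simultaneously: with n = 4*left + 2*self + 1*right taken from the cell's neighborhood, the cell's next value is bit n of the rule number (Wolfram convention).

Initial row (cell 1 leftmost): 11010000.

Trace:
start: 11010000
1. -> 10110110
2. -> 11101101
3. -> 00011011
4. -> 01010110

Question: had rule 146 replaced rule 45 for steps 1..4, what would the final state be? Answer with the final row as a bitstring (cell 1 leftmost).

(re-executing steps 1..4 under rule 146; state before step 1: 11010000)
1. -> 00001001
2. -> 10010110
3. -> 01100000
4. -> 10010000

10010000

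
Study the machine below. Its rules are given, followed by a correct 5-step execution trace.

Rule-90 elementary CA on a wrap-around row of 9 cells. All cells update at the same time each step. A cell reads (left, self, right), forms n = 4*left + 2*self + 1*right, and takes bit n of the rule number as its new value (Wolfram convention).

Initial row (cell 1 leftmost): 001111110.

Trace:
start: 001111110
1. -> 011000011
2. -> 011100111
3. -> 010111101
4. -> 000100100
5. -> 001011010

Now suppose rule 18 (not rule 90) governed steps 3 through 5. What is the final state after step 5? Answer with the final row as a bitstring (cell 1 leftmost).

001011010

(re-executing steps 3..5 under rule 18; state before step 3: 011100111)
3. -> 000011000
4. -> 000100100
5. -> 001011010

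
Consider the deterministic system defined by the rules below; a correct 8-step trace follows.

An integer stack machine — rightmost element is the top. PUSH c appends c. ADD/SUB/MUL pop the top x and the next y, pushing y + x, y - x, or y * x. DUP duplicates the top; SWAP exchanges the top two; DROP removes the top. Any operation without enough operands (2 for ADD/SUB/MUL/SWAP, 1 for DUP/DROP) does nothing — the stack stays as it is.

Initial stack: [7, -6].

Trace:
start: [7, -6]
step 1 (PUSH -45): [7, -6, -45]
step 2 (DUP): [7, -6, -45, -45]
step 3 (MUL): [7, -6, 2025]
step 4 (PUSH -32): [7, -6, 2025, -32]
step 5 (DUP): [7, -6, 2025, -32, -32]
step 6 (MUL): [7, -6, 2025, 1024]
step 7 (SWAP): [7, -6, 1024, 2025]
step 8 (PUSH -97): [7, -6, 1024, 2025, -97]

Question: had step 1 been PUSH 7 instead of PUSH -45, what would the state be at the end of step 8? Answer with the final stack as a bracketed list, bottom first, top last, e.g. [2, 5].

(re-executing from step 1 with the substitution; state before step 1: [7, -6])
step 1 (PUSH 7): [7, -6, 7]
step 2 (DUP): [7, -6, 7, 7]
step 3 (MUL): [7, -6, 49]
step 4 (PUSH -32): [7, -6, 49, -32]
step 5 (DUP): [7, -6, 49, -32, -32]
step 6 (MUL): [7, -6, 49, 1024]
step 7 (SWAP): [7, -6, 1024, 49]
step 8 (PUSH -97): [7, -6, 1024, 49, -97]

[7, -6, 1024, 49, -97]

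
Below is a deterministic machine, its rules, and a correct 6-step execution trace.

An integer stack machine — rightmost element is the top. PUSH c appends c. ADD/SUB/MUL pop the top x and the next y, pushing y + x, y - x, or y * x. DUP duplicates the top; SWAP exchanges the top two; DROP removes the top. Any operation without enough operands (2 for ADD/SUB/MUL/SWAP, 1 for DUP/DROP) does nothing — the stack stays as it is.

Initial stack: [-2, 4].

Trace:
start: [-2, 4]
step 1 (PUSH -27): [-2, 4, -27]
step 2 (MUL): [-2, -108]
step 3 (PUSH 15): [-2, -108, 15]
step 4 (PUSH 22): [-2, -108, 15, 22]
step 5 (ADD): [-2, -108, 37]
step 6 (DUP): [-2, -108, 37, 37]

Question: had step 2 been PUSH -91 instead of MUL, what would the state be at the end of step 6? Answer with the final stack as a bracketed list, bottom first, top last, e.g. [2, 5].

[-2, 4, -27, -91, 37, 37]

(re-executing from step 2 with the substitution; state before step 2: [-2, 4, -27])
step 2 (PUSH -91): [-2, 4, -27, -91]
step 3 (PUSH 15): [-2, 4, -27, -91, 15]
step 4 (PUSH 22): [-2, 4, -27, -91, 15, 22]
step 5 (ADD): [-2, 4, -27, -91, 37]
step 6 (DUP): [-2, 4, -27, -91, 37, 37]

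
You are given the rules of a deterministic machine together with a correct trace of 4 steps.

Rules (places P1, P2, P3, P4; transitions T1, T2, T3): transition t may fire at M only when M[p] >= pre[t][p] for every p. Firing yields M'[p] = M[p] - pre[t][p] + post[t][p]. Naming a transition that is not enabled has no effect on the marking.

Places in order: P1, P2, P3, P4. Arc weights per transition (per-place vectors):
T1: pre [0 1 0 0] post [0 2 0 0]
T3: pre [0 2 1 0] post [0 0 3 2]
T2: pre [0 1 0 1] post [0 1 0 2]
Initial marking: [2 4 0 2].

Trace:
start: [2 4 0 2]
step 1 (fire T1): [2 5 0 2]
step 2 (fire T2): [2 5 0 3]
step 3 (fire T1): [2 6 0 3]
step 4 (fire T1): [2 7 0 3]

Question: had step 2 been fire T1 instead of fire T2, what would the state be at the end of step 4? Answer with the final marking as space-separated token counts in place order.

2 8 0 2

(re-executing from step 2 with the substitution; state before step 2: [2 5 0 2])
step 2 (fire T1): [2 6 0 2]
step 3 (fire T1): [2 7 0 2]
step 4 (fire T1): [2 8 0 2]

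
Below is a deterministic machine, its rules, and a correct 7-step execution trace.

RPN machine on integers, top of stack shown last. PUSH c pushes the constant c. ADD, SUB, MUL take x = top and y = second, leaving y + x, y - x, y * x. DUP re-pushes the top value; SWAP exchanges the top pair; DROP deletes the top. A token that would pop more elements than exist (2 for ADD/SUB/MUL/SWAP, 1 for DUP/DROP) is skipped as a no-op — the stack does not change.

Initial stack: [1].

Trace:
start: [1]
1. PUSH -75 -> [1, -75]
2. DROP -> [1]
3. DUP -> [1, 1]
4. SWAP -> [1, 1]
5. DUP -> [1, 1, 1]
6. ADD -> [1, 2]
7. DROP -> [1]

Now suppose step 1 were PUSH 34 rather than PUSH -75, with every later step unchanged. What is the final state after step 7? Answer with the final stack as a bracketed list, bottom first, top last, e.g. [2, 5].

[1]

(re-executing from step 1 with the substitution; state before step 1: [1])
1. PUSH 34 -> [1, 34]
2. DROP -> [1]
3. DUP -> [1, 1]
4. SWAP -> [1, 1]
5. DUP -> [1, 1, 1]
6. ADD -> [1, 2]
7. DROP -> [1]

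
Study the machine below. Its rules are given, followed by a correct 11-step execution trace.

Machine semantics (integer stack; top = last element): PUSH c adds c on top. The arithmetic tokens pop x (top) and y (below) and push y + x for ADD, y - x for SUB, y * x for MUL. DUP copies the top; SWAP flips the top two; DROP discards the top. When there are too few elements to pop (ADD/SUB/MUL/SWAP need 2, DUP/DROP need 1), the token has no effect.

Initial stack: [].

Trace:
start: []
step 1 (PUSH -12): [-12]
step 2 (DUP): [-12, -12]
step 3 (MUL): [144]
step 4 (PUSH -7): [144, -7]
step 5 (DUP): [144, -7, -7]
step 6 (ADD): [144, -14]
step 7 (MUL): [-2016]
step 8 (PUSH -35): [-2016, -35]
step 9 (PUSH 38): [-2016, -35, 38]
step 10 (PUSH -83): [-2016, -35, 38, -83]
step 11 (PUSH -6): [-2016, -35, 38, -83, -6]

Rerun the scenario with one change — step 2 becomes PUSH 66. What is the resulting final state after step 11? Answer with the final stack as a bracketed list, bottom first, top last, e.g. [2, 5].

(re-executing from step 2 with the substitution; state before step 2: [-12])
step 2 (PUSH 66): [-12, 66]
step 3 (MUL): [-792]
step 4 (PUSH -7): [-792, -7]
step 5 (DUP): [-792, -7, -7]
step 6 (ADD): [-792, -14]
step 7 (MUL): [11088]
step 8 (PUSH -35): [11088, -35]
step 9 (PUSH 38): [11088, -35, 38]
step 10 (PUSH -83): [11088, -35, 38, -83]
step 11 (PUSH -6): [11088, -35, 38, -83, -6]

[11088, -35, 38, -83, -6]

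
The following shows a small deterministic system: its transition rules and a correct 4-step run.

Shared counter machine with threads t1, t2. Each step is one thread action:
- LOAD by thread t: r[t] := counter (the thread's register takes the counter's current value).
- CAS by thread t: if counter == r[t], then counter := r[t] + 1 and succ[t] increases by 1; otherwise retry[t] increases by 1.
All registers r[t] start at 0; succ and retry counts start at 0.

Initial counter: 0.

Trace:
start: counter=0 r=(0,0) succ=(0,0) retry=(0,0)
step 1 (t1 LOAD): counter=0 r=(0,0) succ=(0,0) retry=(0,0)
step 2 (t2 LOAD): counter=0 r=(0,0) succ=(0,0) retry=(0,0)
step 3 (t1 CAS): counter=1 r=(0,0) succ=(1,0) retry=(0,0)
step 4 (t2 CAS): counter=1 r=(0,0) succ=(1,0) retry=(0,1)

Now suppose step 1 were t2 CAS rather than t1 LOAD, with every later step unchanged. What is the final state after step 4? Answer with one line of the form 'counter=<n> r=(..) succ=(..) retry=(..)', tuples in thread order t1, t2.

(re-executing from step 1 with the substitution; state before step 1: counter=0 r=(0,0) succ=(0,0) retry=(0,0))
step 1 (t2 CAS): counter=1 r=(0,0) succ=(0,1) retry=(0,0)
step 2 (t2 LOAD): counter=1 r=(0,1) succ=(0,1) retry=(0,0)
step 3 (t1 CAS): counter=1 r=(0,1) succ=(0,1) retry=(1,0)
step 4 (t2 CAS): counter=2 r=(0,1) succ=(0,2) retry=(1,0)

counter=2 r=(0,1) succ=(0,2) retry=(1,0)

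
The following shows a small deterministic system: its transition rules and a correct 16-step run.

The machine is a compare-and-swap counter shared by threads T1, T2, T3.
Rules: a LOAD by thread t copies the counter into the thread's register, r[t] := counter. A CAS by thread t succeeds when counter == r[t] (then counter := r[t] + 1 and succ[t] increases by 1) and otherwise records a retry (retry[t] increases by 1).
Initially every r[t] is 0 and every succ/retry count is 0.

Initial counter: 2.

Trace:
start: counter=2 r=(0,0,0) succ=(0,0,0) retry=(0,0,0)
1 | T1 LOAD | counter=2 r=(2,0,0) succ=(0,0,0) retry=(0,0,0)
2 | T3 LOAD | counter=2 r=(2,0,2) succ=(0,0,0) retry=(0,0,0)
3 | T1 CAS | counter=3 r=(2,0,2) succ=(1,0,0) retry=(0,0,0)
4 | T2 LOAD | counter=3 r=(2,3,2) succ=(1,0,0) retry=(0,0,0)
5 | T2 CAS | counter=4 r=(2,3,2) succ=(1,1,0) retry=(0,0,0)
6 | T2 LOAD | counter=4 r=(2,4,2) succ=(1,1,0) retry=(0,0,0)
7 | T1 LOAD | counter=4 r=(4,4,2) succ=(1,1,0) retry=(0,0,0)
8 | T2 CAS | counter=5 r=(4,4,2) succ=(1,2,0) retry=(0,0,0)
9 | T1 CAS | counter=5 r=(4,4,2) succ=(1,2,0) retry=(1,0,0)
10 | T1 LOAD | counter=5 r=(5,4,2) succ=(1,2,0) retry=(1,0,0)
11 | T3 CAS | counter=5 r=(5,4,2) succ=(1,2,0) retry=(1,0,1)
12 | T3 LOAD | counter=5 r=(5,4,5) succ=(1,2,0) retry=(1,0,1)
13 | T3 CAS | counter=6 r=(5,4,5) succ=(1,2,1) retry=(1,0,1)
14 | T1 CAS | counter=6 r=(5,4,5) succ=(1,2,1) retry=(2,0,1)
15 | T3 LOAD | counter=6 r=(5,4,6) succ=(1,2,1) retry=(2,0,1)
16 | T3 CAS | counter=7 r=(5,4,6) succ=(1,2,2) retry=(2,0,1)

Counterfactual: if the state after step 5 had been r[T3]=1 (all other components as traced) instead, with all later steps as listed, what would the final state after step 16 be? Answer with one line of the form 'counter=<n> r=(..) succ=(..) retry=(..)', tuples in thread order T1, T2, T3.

state after step 5 := counter=4 r=(2,3,1) succ=(1,1,0) retry=(0,0,0)
6 | T2 LOAD | counter=4 r=(2,4,1) succ=(1,1,0) retry=(0,0,0)
7 | T1 LOAD | counter=4 r=(4,4,1) succ=(1,1,0) retry=(0,0,0)
8 | T2 CAS | counter=5 r=(4,4,1) succ=(1,2,0) retry=(0,0,0)
9 | T1 CAS | counter=5 r=(4,4,1) succ=(1,2,0) retry=(1,0,0)
10 | T1 LOAD | counter=5 r=(5,4,1) succ=(1,2,0) retry=(1,0,0)
11 | T3 CAS | counter=5 r=(5,4,1) succ=(1,2,0) retry=(1,0,1)
12 | T3 LOAD | counter=5 r=(5,4,5) succ=(1,2,0) retry=(1,0,1)
13 | T3 CAS | counter=6 r=(5,4,5) succ=(1,2,1) retry=(1,0,1)
14 | T1 CAS | counter=6 r=(5,4,5) succ=(1,2,1) retry=(2,0,1)
15 | T3 LOAD | counter=6 r=(5,4,6) succ=(1,2,1) retry=(2,0,1)
16 | T3 CAS | counter=7 r=(5,4,6) succ=(1,2,2) retry=(2,0,1)

counter=7 r=(5,4,6) succ=(1,2,2) retry=(2,0,1)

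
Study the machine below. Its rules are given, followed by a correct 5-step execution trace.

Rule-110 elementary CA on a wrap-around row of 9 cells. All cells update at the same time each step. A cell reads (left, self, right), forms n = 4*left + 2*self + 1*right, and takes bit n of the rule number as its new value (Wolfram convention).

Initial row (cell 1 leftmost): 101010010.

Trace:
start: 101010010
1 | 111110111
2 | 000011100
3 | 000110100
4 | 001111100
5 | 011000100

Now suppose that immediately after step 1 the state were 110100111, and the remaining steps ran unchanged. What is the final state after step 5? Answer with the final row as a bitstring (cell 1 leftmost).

000101111

state after step 1 := 110100111
2 | 011101100
3 | 110111100
4 | 111100101
5 | 000101111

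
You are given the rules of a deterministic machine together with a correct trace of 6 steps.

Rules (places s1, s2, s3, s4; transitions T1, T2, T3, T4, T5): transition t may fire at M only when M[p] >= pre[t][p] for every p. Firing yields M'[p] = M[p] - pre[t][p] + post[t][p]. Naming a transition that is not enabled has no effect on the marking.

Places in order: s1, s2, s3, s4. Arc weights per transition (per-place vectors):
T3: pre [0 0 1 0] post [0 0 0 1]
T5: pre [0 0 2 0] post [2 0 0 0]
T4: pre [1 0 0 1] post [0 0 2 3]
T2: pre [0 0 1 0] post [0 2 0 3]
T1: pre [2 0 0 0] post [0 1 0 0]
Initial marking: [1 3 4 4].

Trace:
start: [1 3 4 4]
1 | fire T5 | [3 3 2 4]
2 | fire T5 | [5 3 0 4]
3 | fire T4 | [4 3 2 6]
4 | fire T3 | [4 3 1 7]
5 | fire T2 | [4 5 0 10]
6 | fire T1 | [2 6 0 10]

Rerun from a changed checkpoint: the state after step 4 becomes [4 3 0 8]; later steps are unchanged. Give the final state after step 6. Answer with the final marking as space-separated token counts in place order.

2 4 0 8

state after step 4 := [4 3 0 8]
5 | fire T2 | [4 3 0 8]
6 | fire T1 | [2 4 0 8]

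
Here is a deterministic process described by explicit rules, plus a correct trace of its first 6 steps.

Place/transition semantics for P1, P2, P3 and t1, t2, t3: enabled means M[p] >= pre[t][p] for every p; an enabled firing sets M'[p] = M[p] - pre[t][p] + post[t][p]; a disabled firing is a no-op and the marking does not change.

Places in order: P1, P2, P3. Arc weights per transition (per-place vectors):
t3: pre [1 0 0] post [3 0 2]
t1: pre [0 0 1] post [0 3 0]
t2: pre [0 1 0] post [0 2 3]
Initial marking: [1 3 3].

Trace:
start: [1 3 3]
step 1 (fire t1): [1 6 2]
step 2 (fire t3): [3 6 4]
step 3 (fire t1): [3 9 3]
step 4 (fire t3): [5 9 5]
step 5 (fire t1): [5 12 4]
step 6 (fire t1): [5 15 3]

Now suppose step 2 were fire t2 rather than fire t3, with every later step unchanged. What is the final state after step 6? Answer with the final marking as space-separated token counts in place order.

3 16 4

(re-executing from step 2 with the substitution; state before step 2: [1 6 2])
step 2 (fire t2): [1 7 5]
step 3 (fire t1): [1 10 4]
step 4 (fire t3): [3 10 6]
step 5 (fire t1): [3 13 5]
step 6 (fire t1): [3 16 4]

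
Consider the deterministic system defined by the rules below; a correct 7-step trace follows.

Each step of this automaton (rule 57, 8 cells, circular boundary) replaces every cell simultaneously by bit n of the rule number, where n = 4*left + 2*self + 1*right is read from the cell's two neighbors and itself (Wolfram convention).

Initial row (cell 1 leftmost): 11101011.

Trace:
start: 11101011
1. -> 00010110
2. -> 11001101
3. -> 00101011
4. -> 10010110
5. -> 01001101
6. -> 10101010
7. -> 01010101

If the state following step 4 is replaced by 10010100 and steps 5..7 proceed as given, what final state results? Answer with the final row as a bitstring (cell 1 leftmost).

state after step 4 := 10010100
5. -> 01001010
6. -> 00100101
7. -> 10010010

10010010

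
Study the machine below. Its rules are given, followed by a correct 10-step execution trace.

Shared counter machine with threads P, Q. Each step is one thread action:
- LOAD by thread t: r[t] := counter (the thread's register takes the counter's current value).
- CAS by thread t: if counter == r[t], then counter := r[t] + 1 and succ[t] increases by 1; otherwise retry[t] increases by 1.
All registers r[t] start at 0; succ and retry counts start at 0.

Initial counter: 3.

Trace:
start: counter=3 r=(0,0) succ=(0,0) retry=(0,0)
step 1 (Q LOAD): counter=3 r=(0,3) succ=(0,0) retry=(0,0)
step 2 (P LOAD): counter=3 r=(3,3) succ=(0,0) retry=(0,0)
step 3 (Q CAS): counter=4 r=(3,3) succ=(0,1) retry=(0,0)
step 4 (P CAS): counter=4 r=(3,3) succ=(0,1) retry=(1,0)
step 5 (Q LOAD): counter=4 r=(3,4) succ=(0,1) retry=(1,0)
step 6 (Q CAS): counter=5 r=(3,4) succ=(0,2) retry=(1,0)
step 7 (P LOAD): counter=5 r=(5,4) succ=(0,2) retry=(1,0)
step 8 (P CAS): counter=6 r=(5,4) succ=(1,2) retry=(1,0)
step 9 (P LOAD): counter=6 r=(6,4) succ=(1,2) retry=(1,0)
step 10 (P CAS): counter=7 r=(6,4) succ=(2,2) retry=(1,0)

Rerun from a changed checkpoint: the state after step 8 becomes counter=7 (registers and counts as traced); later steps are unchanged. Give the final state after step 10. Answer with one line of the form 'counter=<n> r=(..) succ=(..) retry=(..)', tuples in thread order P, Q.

state after step 8 := counter=7 r=(5,4) succ=(1,2) retry=(1,0)
step 9 (P LOAD): counter=7 r=(7,4) succ=(1,2) retry=(1,0)
step 10 (P CAS): counter=8 r=(7,4) succ=(2,2) retry=(1,0)

counter=8 r=(7,4) succ=(2,2) retry=(1,0)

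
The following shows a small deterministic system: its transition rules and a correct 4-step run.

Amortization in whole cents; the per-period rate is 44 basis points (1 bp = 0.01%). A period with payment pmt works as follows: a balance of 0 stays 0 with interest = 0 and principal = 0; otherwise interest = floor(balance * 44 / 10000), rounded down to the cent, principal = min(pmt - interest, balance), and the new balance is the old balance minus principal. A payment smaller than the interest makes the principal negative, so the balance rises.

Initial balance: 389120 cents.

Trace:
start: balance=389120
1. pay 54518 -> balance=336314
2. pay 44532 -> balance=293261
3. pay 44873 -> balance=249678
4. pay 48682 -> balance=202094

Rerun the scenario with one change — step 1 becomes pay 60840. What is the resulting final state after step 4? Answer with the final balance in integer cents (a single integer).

195688

(re-executing from step 1 with the substitution; state before step 1: balance=389120)
1. pay 60840 -> balance=329992
2. pay 44532 -> balance=286911
3. pay 44873 -> balance=243300
4. pay 48682 -> balance=195688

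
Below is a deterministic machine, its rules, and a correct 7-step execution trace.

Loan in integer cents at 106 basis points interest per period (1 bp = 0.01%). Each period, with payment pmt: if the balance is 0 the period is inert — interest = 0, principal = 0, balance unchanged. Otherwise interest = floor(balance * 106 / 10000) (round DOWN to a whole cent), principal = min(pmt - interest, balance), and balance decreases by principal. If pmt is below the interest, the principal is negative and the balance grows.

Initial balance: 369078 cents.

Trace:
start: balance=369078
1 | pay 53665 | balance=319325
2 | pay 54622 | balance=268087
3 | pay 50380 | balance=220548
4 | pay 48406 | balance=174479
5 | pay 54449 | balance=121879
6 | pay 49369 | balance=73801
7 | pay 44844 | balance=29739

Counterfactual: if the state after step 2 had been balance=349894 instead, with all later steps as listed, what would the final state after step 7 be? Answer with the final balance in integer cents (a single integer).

state after step 2 := balance=349894
3 | pay 50380 | balance=303222
4 | pay 48406 | balance=258030
5 | pay 54449 | balance=206316
6 | pay 49369 | balance=159133
7 | pay 44844 | balance=115975

115975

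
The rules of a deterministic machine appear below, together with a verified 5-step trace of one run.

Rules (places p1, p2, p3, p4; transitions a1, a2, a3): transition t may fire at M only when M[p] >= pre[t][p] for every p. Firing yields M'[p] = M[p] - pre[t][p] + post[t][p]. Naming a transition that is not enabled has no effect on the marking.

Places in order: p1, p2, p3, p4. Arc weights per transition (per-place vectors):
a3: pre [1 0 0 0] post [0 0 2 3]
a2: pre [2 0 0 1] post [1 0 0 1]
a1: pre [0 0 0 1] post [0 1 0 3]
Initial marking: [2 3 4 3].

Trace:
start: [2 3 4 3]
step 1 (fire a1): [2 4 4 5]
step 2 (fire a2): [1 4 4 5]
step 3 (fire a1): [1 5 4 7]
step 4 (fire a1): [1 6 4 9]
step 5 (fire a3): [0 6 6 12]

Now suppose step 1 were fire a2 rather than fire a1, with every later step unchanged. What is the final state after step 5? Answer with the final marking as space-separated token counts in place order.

0 5 6 10

(re-executing from step 1 with the substitution; state before step 1: [2 3 4 3])
step 1 (fire a2): [1 3 4 3]
step 2 (fire a2): [1 3 4 3]
step 3 (fire a1): [1 4 4 5]
step 4 (fire a1): [1 5 4 7]
step 5 (fire a3): [0 5 6 10]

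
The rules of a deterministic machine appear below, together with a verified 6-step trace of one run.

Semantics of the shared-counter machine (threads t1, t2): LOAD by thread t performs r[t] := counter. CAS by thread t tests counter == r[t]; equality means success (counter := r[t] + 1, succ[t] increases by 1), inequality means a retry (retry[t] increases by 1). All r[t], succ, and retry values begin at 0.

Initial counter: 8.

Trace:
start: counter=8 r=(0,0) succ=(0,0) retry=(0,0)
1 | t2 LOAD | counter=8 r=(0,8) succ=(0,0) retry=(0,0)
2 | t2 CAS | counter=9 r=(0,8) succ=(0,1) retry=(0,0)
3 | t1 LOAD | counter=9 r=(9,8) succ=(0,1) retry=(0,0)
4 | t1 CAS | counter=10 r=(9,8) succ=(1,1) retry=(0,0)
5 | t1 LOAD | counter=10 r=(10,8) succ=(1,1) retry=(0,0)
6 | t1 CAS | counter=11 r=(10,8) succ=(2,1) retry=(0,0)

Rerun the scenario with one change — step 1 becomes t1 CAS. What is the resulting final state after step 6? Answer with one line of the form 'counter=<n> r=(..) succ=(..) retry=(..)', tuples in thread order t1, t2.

(re-executing from step 1 with the substitution; state before step 1: counter=8 r=(0,0) succ=(0,0) retry=(0,0))
1 | t1 CAS | counter=8 r=(0,0) succ=(0,0) retry=(1,0)
2 | t2 CAS | counter=8 r=(0,0) succ=(0,0) retry=(1,1)
3 | t1 LOAD | counter=8 r=(8,0) succ=(0,0) retry=(1,1)
4 | t1 CAS | counter=9 r=(8,0) succ=(1,0) retry=(1,1)
5 | t1 LOAD | counter=9 r=(9,0) succ=(1,0) retry=(1,1)
6 | t1 CAS | counter=10 r=(9,0) succ=(2,0) retry=(1,1)

counter=10 r=(9,0) succ=(2,0) retry=(1,1)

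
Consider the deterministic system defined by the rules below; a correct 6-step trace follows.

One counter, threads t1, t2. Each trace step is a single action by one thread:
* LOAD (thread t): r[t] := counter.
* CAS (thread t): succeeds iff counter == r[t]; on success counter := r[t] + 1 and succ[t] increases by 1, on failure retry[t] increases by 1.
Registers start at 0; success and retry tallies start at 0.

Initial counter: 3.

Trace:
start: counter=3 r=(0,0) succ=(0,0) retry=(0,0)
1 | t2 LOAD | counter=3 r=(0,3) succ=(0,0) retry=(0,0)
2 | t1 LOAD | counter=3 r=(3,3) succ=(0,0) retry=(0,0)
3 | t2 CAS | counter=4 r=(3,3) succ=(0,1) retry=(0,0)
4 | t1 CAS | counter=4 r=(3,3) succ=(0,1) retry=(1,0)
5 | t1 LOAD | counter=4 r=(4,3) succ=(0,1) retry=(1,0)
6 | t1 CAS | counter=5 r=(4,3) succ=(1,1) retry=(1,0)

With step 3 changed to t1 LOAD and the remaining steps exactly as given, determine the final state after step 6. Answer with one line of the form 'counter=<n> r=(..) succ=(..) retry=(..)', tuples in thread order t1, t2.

counter=5 r=(4,3) succ=(2,0) retry=(0,0)

(re-executing from step 3 with the substitution; state before step 3: counter=3 r=(3,3) succ=(0,0) retry=(0,0))
3 | t1 LOAD | counter=3 r=(3,3) succ=(0,0) retry=(0,0)
4 | t1 CAS | counter=4 r=(3,3) succ=(1,0) retry=(0,0)
5 | t1 LOAD | counter=4 r=(4,3) succ=(1,0) retry=(0,0)
6 | t1 CAS | counter=5 r=(4,3) succ=(2,0) retry=(0,0)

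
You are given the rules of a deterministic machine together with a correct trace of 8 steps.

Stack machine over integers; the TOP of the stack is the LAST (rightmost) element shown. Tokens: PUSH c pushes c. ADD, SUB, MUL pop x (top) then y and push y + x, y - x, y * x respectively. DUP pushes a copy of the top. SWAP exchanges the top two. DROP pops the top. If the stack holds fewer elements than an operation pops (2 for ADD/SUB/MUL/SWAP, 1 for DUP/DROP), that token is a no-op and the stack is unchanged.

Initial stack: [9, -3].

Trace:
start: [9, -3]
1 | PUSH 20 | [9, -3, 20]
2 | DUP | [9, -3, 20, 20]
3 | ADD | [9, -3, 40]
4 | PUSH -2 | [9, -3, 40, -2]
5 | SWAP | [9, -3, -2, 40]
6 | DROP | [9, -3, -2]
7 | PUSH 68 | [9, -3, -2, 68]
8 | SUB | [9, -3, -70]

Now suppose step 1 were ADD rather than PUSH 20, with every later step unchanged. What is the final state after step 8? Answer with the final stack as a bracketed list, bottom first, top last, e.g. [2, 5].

(re-executing from step 1 with the substitution; state before step 1: [9, -3])
1 | ADD | [6]
2 | DUP | [6, 6]
3 | ADD | [12]
4 | PUSH -2 | [12, -2]
5 | SWAP | [-2, 12]
6 | DROP | [-2]
7 | PUSH 68 | [-2, 68]
8 | SUB | [-70]

[-70]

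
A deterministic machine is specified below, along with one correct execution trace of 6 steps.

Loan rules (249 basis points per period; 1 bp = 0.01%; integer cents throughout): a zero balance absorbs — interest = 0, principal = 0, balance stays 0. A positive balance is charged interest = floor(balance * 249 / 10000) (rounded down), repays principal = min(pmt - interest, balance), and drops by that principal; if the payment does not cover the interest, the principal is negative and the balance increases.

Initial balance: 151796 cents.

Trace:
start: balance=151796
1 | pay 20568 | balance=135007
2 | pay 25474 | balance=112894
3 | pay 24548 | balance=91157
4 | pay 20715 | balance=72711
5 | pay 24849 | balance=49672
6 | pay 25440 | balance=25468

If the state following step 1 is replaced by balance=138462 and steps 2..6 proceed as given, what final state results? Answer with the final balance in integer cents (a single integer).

state after step 1 := balance=138462
2 | pay 25474 | balance=116435
3 | pay 24548 | balance=94786
4 | pay 20715 | balance=76431
5 | pay 24849 | balance=53485
6 | pay 25440 | balance=29376

29376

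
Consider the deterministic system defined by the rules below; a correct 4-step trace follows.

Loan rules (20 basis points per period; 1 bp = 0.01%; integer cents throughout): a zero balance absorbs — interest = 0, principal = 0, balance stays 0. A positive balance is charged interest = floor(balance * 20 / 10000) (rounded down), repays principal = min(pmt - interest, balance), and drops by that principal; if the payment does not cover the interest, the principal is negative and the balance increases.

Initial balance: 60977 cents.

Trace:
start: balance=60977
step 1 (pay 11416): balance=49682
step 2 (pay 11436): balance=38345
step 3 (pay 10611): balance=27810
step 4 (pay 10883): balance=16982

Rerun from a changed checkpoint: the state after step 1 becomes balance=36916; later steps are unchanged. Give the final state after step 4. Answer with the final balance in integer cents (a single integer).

4139

state after step 1 := balance=36916
step 2 (pay 11436): balance=25553
step 3 (pay 10611): balance=14993
step 4 (pay 10883): balance=4139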